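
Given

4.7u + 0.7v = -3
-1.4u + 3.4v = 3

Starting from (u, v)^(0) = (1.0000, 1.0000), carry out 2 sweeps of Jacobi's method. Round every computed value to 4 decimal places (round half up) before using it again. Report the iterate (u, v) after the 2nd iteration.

Iteration 1:
  u = (-3 - (0.7)·1.0000) / (4.7) = -0.7872
  v = (3 - (-1.4)·1.0000) / (3.4) = 1.2941
Iteration 2:
  u = (-3 - (0.7)·1.2941) / (4.7) = -0.8310
  v = (3 - (-1.4)·-0.7872) / (3.4) = 0.5582

(-0.8310, 0.5582)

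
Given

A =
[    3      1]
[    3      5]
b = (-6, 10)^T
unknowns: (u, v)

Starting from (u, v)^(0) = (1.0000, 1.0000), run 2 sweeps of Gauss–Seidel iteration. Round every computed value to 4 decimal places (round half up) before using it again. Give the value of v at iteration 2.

Iteration 1:
  u = (-6 - (1)·1.0000) / (3) = -2.3333
  v = (10 - (3)·-2.3333) / (5) = 3.4000
Iteration 2:
  u = (-6 - (1)·3.4000) / (3) = -3.1333
  v = (10 - (3)·-3.1333) / (5) = 3.8800

3.8800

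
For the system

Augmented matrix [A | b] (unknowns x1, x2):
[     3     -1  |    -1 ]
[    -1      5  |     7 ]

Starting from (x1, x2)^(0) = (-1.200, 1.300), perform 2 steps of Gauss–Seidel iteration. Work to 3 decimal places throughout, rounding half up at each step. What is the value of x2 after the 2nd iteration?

1.428

Iteration 1:
  x1 = (-1 - (-1)·1.300) / (3) = 0.100
  x2 = (7 - (-1)·0.100) / (5) = 1.420
Iteration 2:
  x1 = (-1 - (-1)·1.420) / (3) = 0.140
  x2 = (7 - (-1)·0.140) / (5) = 1.428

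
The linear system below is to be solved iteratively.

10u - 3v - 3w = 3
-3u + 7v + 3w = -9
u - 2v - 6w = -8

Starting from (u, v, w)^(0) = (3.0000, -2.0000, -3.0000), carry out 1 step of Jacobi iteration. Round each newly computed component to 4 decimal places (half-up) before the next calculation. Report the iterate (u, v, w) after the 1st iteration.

(-1.2000, 1.2857, 2.5000)

Iteration 1:
  u = (3 - (-3)·-2.0000 - (-3)·-3.0000) / (10) = -1.2000
  v = (-9 - (-3)·3.0000 - (3)·-3.0000) / (7) = 1.2857
  w = (-8 - (1)·3.0000 - (-2)·-2.0000) / (-6) = 2.5000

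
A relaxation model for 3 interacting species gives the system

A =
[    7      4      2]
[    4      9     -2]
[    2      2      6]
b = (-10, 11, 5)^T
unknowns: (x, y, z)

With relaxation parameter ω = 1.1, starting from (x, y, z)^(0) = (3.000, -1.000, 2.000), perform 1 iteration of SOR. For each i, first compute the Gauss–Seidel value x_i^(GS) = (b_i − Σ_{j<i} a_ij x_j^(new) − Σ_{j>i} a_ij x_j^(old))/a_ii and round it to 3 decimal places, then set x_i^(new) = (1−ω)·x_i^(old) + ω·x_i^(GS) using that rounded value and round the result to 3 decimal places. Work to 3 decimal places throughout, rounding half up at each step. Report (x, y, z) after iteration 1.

Iteration 1:
  x: GS value = (-10 - (4)·-1.000 - (2)·2.000) / (7) = -1.429;  x ← (1−ω)·3.000 + ω·-1.429 = -1.872
  y: GS value = (11 - (4)·-1.872 - (-2)·2.000) / (9) = 2.499;  y ← (1−ω)·-1.000 + ω·2.499 = 2.849
  z: GS value = (5 - (2)·-1.872 - (2)·2.849) / (6) = 0.508;  z ← (1−ω)·2.000 + ω·0.508 = 0.359

(-1.872, 2.849, 0.359)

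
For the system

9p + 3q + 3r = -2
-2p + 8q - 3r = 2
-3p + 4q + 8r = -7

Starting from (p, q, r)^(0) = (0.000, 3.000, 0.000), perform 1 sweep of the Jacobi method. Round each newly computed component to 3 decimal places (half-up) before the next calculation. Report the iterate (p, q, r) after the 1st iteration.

Iteration 1:
  p = (-2 - (3)·3.000 - (3)·0.000) / (9) = -1.222
  q = (2 - (-2)·0.000 - (-3)·0.000) / (8) = 0.250
  r = (-7 - (-3)·0.000 - (4)·3.000) / (8) = -2.375

(-1.222, 0.250, -2.375)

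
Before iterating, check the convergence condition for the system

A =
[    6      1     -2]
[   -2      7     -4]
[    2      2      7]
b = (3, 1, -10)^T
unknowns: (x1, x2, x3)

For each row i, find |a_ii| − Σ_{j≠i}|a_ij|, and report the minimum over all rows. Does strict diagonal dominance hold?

1

row 1: |6| − (1+2) = 3
row 2: |7| − (2+4) = 1
row 3: |7| − (2+2) = 3
minimum over rows = 1 → strictly diagonally dominant (convergence guaranteed)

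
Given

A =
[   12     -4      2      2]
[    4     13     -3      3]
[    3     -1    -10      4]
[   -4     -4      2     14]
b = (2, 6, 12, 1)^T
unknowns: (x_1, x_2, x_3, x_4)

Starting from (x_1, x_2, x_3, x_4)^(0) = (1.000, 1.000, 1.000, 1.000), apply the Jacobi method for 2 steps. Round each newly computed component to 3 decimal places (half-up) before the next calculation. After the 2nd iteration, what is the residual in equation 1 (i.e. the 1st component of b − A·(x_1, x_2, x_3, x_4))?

Iteration 1:
  x_1 = (2 - (-4)·1.000 - (2)·1.000 - (2)·1.000) / (12) = 0.167
  x_2 = (6 - (4)·1.000 - (-3)·1.000 - (3)·1.000) / (13) = 0.154
  x_3 = (12 - (3)·1.000 - (-1)·1.000 - (4)·1.000) / (-10) = -0.600
  x_4 = (1 - (-4)·1.000 - (-4)·1.000 - (2)·1.000) / (14) = 0.500
Iteration 2:
  x_1 = (2 - (-4)·0.154 - (2)·-0.600 - (2)·0.500) / (12) = 0.235
  x_2 = (6 - (4)·0.167 - (-3)·-0.600 - (3)·0.500) / (13) = 0.156
  x_3 = (12 - (3)·0.167 - (-1)·0.154 - (4)·0.500) / (-10) = -0.965
  x_4 = (1 - (-4)·0.167 - (-4)·0.154 - (2)·-0.600) / (14) = 0.249
Residual b − A·x = (1.236, -0.610, 0.805, 1.008)

1.236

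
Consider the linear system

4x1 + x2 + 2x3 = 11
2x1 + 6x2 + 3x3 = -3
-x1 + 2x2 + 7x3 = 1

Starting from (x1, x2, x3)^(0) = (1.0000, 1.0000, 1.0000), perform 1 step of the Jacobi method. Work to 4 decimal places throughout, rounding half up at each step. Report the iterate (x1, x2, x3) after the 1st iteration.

Iteration 1:
  x1 = (11 - (1)·1.0000 - (2)·1.0000) / (4) = 2.0000
  x2 = (-3 - (2)·1.0000 - (3)·1.0000) / (6) = -1.3333
  x3 = (1 - (-1)·1.0000 - (2)·1.0000) / (7) = 0.0000

(2.0000, -1.3333, 0.0000)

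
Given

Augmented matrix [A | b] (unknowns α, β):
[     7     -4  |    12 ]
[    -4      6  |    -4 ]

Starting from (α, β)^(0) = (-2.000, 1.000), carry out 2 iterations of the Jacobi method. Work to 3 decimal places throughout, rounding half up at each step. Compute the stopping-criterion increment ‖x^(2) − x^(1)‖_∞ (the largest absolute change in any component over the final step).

2.857

Iteration 1:
  α = (12 - (-4)·1.000) / (7) = 2.286
  β = (-4 - (-4)·-2.000) / (6) = -2.000
Iteration 2:
  α = (12 - (-4)·-2.000) / (7) = 0.571
  β = (-4 - (-4)·2.286) / (6) = 0.857
Change: (-1.715, 2.857) → max |·| = 2.857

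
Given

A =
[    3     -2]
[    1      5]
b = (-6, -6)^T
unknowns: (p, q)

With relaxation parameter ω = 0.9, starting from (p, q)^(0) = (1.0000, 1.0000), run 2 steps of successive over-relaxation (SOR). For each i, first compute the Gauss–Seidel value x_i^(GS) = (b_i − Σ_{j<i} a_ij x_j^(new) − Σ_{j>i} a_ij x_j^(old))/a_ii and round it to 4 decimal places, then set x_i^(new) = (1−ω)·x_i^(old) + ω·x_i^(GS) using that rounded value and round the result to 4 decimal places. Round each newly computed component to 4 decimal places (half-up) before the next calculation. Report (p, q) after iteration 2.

Iteration 1:
  p: GS value = (-6 - (-2)·1.0000) / (3) = -1.3333;  p ← (1−ω)·1.0000 + ω·-1.3333 = -1.1000
  q: GS value = (-6 - (1)·-1.1000) / (5) = -0.9800;  q ← (1−ω)·1.0000 + ω·-0.9800 = -0.7820
Iteration 2:
  p: GS value = (-6 - (-2)·-0.7820) / (3) = -2.5213;  p ← (1−ω)·-1.1000 + ω·-2.5213 = -2.3792
  q: GS value = (-6 - (1)·-2.3792) / (5) = -0.7242;  q ← (1−ω)·-0.7820 + ω·-0.7242 = -0.7300

(-2.3792, -0.7300)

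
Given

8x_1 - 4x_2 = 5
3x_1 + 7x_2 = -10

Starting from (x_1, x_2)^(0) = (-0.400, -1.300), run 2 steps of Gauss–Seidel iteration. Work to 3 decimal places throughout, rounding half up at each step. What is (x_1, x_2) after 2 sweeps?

(-0.084, -1.393)

Iteration 1:
  x_1 = (5 - (-4)·-1.300) / (8) = -0.025
  x_2 = (-10 - (3)·-0.025) / (7) = -1.418
Iteration 2:
  x_1 = (5 - (-4)·-1.418) / (8) = -0.084
  x_2 = (-10 - (3)·-0.084) / (7) = -1.393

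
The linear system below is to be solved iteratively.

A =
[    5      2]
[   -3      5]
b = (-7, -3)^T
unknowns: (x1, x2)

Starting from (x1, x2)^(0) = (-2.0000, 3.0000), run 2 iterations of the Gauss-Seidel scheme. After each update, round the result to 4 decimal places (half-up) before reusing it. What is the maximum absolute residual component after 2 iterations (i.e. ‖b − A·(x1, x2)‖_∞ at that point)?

Iteration 1:
  x1 = (-7 - (2)·3.0000) / (5) = -2.6000
  x2 = (-3 - (-3)·-2.6000) / (5) = -2.1600
Iteration 2:
  x1 = (-7 - (2)·-2.1600) / (5) = -0.5360
  x2 = (-3 - (-3)·-0.5360) / (5) = -0.9216
Residual b − A·x = (-2.4768, 0.0000); ∞-norm = 2.4768

2.4768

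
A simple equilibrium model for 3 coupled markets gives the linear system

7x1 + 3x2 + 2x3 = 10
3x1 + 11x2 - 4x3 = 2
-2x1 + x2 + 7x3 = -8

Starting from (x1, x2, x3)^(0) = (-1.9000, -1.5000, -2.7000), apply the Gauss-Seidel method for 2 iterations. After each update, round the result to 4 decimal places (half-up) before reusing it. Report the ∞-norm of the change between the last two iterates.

1.1367

Iteration 1:
  x1 = (10 - (3)·-1.5000 - (2)·-2.7000) / (7) = 2.8429
  x2 = (2 - (3)·2.8429 - (-4)·-2.7000) / (11) = -1.5753
  x3 = (-8 - (-2)·2.8429 - (1)·-1.5753) / (7) = -0.1056
Iteration 2:
  x1 = (10 - (3)·-1.5753 - (2)·-0.1056) / (7) = 2.1339
  x2 = (2 - (3)·2.1339 - (-4)·-0.1056) / (11) = -0.4386
  x3 = (-8 - (-2)·2.1339 - (1)·-0.4386) / (7) = -0.4705
Change: (-0.7090, 1.1367, -0.3649) → max |·| = 1.1367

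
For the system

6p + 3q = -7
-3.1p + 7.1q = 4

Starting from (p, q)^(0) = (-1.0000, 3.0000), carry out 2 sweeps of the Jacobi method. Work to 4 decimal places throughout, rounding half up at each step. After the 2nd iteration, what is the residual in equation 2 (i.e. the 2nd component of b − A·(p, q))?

Iteration 1:
  p = (-7 - (3)·3.0000) / (6) = -2.6667
  q = (4 - (-3.1)·-1.0000) / (7.1) = 0.1268
Iteration 2:
  p = (-7 - (3)·0.1268) / (6) = -1.2301
  q = (4 - (-3.1)·-2.6667) / (7.1) = -0.6010
Residual b − A·x = (2.1836, 4.4538)

4.4538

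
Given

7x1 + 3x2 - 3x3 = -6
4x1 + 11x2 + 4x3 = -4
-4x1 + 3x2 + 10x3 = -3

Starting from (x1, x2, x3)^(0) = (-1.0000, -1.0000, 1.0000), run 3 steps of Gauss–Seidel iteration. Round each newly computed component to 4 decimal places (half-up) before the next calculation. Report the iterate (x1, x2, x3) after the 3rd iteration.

(-1.0168, 0.1863, -0.7626)

Iteration 1:
  x1 = (-6 - (3)·-1.0000 - (-3)·1.0000) / (7) = 0.0000
  x2 = (-4 - (4)·0.0000 - (4)·1.0000) / (11) = -0.7273
  x3 = (-3 - (-4)·0.0000 - (3)·-0.7273) / (10) = -0.0818
Iteration 2:
  x1 = (-6 - (3)·-0.7273 - (-3)·-0.0818) / (7) = -0.5805
  x2 = (-4 - (4)·-0.5805 - (4)·-0.0818) / (11) = -0.1228
  x3 = (-3 - (-4)·-0.5805 - (3)·-0.1228) / (10) = -0.4954
Iteration 3:
  x1 = (-6 - (3)·-0.1228 - (-3)·-0.4954) / (7) = -1.0168
  x2 = (-4 - (4)·-1.0168 - (4)·-0.4954) / (11) = 0.1863
  x3 = (-3 - (-4)·-1.0168 - (3)·0.1863) / (10) = -0.7626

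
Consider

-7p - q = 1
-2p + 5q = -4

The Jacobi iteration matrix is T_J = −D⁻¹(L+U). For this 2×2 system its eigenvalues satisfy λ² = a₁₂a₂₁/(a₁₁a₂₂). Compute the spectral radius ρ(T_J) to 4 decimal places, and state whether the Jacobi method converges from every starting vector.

0.2390

a₁₂a₂₁/(a₁₁a₂₂) = (-1)·(-2) / ((-7)·(5)) = -0.057143
ρ = √|-0.057143| = √0.057143 = 0.2390
ρ < 1, so Jacobi converges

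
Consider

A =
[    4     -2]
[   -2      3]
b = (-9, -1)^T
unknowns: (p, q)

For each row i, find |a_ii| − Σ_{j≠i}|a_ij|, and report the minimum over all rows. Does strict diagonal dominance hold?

1

row 1: |4| − (2) = 2
row 2: |3| − (2) = 1
minimum over rows = 1 → strictly diagonally dominant (convergence guaranteed)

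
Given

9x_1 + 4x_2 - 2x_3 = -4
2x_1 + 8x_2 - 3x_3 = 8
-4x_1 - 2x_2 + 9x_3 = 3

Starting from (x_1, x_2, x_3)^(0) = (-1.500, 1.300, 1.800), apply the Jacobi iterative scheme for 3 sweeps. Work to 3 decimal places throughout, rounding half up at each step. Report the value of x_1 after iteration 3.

-0.837

Iteration 1:
  x_1 = (-4 - (4)·1.300 - (-2)·1.800) / (9) = -0.622
  x_2 = (8 - (2)·-1.500 - (-3)·1.800) / (8) = 2.050
  x_3 = (3 - (-4)·-1.500 - (-2)·1.300) / (9) = -0.044
Iteration 2:
  x_1 = (-4 - (4)·2.050 - (-2)·-0.044) / (9) = -1.365
  x_2 = (8 - (2)·-0.622 - (-3)·-0.044) / (8) = 1.139
  x_3 = (3 - (-4)·-0.622 - (-2)·2.050) / (9) = 0.512
Iteration 3:
  x_1 = (-4 - (4)·1.139 - (-2)·0.512) / (9) = -0.837
  x_2 = (8 - (2)·-1.365 - (-3)·0.512) / (8) = 1.533
  x_3 = (3 - (-4)·-1.365 - (-2)·1.139) / (9) = -0.020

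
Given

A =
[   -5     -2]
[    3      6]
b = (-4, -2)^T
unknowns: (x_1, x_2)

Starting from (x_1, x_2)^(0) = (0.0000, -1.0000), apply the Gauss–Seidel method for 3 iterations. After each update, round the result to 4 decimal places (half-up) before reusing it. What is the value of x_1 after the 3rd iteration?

Iteration 1:
  x_1 = (-4 - (-2)·-1.0000) / (-5) = 1.2000
  x_2 = (-2 - (3)·1.2000) / (6) = -0.9333
Iteration 2:
  x_1 = (-4 - (-2)·-0.9333) / (-5) = 1.1733
  x_2 = (-2 - (3)·1.1733) / (6) = -0.9200
Iteration 3:
  x_1 = (-4 - (-2)·-0.9200) / (-5) = 1.1680
  x_2 = (-2 - (3)·1.1680) / (6) = -0.9173

1.1680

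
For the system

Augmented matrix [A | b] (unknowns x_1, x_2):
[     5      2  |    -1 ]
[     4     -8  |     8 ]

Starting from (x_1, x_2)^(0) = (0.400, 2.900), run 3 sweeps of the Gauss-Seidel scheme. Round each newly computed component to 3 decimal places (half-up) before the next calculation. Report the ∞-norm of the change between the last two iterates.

Iteration 1:
  x_1 = (-1 - (2)·2.900) / (5) = -1.360
  x_2 = (8 - (4)·-1.360) / (-8) = -1.680
Iteration 2:
  x_1 = (-1 - (2)·-1.680) / (5) = 0.472
  x_2 = (8 - (4)·0.472) / (-8) = -0.764
Iteration 3:
  x_1 = (-1 - (2)·-0.764) / (5) = 0.106
  x_2 = (8 - (4)·0.106) / (-8) = -0.947
Change: (-0.366, -0.183) → max |·| = 0.366

0.366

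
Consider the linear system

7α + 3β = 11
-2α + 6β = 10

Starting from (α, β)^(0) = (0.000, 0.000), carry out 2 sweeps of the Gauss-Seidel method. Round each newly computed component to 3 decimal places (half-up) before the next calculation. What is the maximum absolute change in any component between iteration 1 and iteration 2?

0.938

Iteration 1:
  α = (11 - (3)·0.000) / (7) = 1.571
  β = (10 - (-2)·1.571) / (6) = 2.190
Iteration 2:
  α = (11 - (3)·2.190) / (7) = 0.633
  β = (10 - (-2)·0.633) / (6) = 1.878
Change: (-0.938, -0.312) → max |·| = 0.938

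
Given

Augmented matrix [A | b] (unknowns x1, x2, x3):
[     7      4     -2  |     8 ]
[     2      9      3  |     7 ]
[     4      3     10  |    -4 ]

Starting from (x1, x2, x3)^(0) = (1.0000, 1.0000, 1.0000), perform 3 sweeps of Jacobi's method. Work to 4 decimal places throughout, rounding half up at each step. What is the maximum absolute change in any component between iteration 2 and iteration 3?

0.3352

Iteration 1:
  x1 = (8 - (4)·1.0000 - (-2)·1.0000) / (7) = 0.8571
  x2 = (7 - (2)·1.0000 - (3)·1.0000) / (9) = 0.2222
  x3 = (-4 - (4)·1.0000 - (3)·1.0000) / (10) = -1.1000
Iteration 2:
  x1 = (8 - (4)·0.2222 - (-2)·-1.1000) / (7) = 0.7016
  x2 = (7 - (2)·0.8571 - (3)·-1.1000) / (9) = 0.9540
  x3 = (-4 - (4)·0.8571 - (3)·0.2222) / (10) = -0.8095
Iteration 3:
  x1 = (8 - (4)·0.9540 - (-2)·-0.8095) / (7) = 0.3664
  x2 = (7 - (2)·0.7016 - (3)·-0.8095) / (9) = 0.8917
  x3 = (-4 - (4)·0.7016 - (3)·0.9540) / (10) = -0.9668
Change: (-0.3352, -0.0623, -0.1573) → max |·| = 0.3352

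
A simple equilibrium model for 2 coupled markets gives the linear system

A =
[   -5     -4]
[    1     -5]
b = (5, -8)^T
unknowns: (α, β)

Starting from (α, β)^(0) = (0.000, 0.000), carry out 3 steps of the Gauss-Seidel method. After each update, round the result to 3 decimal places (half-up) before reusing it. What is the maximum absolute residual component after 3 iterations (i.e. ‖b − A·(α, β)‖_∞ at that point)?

0.143

Iteration 1:
  α = (5 - (-4)·0.000) / (-5) = -1.000
  β = (-8 - (1)·-1.000) / (-5) = 1.400
Iteration 2:
  α = (5 - (-4)·1.400) / (-5) = -2.120
  β = (-8 - (1)·-2.120) / (-5) = 1.176
Iteration 3:
  α = (5 - (-4)·1.176) / (-5) = -1.941
  β = (-8 - (1)·-1.941) / (-5) = 1.212
Residual b − A·x = (0.143, 0.001); ∞-norm = 0.143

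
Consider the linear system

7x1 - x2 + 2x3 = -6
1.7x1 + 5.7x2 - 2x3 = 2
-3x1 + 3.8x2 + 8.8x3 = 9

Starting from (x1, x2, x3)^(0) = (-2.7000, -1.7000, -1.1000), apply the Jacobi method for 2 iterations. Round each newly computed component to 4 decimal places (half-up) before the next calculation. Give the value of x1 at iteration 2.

-0.9861

Iteration 1:
  x1 = (-6 - (-1)·-1.7000 - (2)·-1.1000) / (7) = -0.7857
  x2 = (2 - (1.7)·-2.7000 - (-2)·-1.1000) / (5.7) = 0.7702
  x3 = (9 - (-3)·-2.7000 - (3.8)·-1.7000) / (8.8) = 0.8364
Iteration 2:
  x1 = (-6 - (-1)·0.7702 - (2)·0.8364) / (7) = -0.9861
  x2 = (2 - (1.7)·-0.7857 - (-2)·0.8364) / (5.7) = 0.8787
  x3 = (9 - (-3)·-0.7857 - (3.8)·0.7702) / (8.8) = 0.4223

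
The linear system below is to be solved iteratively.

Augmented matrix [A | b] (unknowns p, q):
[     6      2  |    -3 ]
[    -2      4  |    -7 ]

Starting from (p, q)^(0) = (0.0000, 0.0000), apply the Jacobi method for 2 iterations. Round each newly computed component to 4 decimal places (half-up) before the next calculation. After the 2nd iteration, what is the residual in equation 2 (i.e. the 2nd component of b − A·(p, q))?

Iteration 1:
  p = (-3 - (2)·0.0000) / (6) = -0.5000
  q = (-7 - (-2)·0.0000) / (4) = -1.7500
Iteration 2:
  p = (-3 - (2)·-1.7500) / (6) = 0.0833
  q = (-7 - (-2)·-0.5000) / (4) = -2.0000
Residual b − A·x = (0.5002, 1.1666)

1.1666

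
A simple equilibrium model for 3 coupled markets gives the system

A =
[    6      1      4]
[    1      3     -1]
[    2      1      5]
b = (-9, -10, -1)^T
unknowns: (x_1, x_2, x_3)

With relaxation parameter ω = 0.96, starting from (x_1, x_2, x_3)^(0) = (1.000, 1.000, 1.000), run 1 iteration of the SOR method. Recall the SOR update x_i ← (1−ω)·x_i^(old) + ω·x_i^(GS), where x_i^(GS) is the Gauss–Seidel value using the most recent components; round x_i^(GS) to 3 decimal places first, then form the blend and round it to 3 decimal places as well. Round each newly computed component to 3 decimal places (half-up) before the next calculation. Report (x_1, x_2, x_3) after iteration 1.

Iteration 1:
  x_1: GS value = (-9 - (1)·1.000 - (4)·1.000) / (6) = -2.333;  x_1 ← (1−ω)·1.000 + ω·-2.333 = -2.200
  x_2: GS value = (-10 - (1)·-2.200 - (-1)·1.000) / (3) = -2.267;  x_2 ← (1−ω)·1.000 + ω·-2.267 = -2.136
  x_3: GS value = (-1 - (2)·-2.200 - (1)·-2.136) / (5) = 1.107;  x_3 ← (1−ω)·1.000 + ω·1.107 = 1.103

(-2.200, -2.136, 1.103)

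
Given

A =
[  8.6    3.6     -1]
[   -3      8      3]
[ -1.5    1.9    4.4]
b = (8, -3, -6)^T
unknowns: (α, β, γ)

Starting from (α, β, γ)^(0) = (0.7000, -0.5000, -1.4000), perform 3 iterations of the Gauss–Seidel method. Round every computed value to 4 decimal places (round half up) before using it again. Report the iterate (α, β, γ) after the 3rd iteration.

(0.6497, 0.3573, -1.2964)

Iteration 1:
  α = (8 - (3.6)·-0.5000 - (-1)·-1.4000) / (8.6) = 0.9767
  β = (-3 - (-3)·0.9767 - (3)·-1.4000) / (8) = 0.5163
  γ = (-6 - (-1.5)·0.9767 - (1.9)·0.5163) / (4.4) = -1.2536
Iteration 2:
  α = (8 - (3.6)·0.5163 - (-1)·-1.2536) / (8.6) = 0.5683
  β = (-3 - (-3)·0.5683 - (3)·-1.2536) / (8) = 0.3082
  γ = (-6 - (-1.5)·0.5683 - (1.9)·0.3082) / (4.4) = -1.3030
Iteration 3:
  α = (8 - (3.6)·0.3082 - (-1)·-1.3030) / (8.6) = 0.6497
  β = (-3 - (-3)·0.6497 - (3)·-1.3030) / (8) = 0.3573
  γ = (-6 - (-1.5)·0.6497 - (1.9)·0.3573) / (4.4) = -1.2964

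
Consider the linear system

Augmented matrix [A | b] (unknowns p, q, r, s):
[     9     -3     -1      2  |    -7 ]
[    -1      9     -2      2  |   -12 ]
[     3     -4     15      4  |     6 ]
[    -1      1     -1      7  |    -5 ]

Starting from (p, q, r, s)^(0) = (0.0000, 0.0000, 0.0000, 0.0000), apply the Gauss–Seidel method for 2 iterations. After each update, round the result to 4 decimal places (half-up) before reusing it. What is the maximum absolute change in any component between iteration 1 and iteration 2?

Iteration 1:
  p = (-7 - (-3)·0.0000 - (-1)·0.0000 - (2)·0.0000) / (9) = -0.7778
  q = (-12 - (-1)·-0.7778 - (-2)·0.0000 - (2)·0.0000) / (9) = -1.4198
  r = (6 - (3)·-0.7778 - (-4)·-1.4198 - (4)·0.0000) / (15) = 0.1769
  s = (-5 - (-1)·-0.7778 - (1)·-1.4198 - (-1)·0.1769) / (7) = -0.5973
Iteration 2:
  p = (-7 - (-3)·-1.4198 - (-1)·0.1769 - (2)·-0.5973) / (9) = -1.0987
  q = (-12 - (-1)·-1.0987 - (-2)·0.1769 - (2)·-0.5973) / (9) = -1.2834
  r = (6 - (3)·-1.0987 - (-4)·-1.2834 - (4)·-0.5973) / (15) = 0.4368
  s = (-5 - (-1)·-1.0987 - (1)·-1.2834 - (-1)·0.4368) / (7) = -0.6255
Change: (-0.3209, 0.1364, 0.2599, -0.0282) → max |·| = 0.3209

0.3209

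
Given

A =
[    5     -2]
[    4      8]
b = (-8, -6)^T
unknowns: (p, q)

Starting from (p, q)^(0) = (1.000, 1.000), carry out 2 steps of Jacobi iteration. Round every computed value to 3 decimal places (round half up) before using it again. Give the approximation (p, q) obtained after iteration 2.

Iteration 1:
  p = (-8 - (-2)·1.000) / (5) = -1.200
  q = (-6 - (4)·1.000) / (8) = -1.250
Iteration 2:
  p = (-8 - (-2)·-1.250) / (5) = -2.100
  q = (-6 - (4)·-1.200) / (8) = -0.150

(-2.100, -0.150)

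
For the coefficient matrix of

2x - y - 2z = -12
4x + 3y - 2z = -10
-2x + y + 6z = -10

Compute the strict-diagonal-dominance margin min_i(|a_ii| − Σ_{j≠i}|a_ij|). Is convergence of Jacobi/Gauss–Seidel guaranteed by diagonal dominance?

row 1: |2| − (1+2) = -1
row 2: |3| − (4+2) = -3
row 3: |6| − (2+1) = 3
minimum over rows = -3 → not strictly diagonally dominant

-3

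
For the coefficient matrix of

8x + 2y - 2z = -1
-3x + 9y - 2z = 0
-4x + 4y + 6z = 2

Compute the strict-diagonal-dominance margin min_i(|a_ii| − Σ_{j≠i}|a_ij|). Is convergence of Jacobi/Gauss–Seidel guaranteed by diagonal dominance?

row 1: |8| − (2+2) = 4
row 2: |9| − (3+2) = 4
row 3: |6| − (4+4) = -2
minimum over rows = -2 → not strictly diagonally dominant

-2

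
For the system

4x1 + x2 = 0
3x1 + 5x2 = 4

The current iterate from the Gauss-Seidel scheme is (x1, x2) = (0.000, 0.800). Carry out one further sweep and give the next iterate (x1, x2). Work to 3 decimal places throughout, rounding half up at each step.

(-0.200, 0.920)

One sweep:
  x1 = (0 - (1)·0.800) / (4) = -0.200
  x2 = (4 - (3)·-0.200) / (5) = 0.920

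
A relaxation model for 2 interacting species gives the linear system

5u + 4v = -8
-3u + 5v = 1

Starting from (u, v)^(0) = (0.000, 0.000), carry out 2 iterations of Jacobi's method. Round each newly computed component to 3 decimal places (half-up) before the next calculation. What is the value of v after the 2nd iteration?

Iteration 1:
  u = (-8 - (4)·0.000) / (5) = -1.600
  v = (1 - (-3)·0.000) / (5) = 0.200
Iteration 2:
  u = (-8 - (4)·0.200) / (5) = -1.760
  v = (1 - (-3)·-1.600) / (5) = -0.760

-0.760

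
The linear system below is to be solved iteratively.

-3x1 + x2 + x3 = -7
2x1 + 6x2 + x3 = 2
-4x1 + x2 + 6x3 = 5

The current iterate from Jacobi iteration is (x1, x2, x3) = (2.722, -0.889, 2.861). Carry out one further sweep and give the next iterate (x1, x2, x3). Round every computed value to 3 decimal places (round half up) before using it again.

(2.991, -1.051, 2.796)

One sweep:
  x1 = (-7 - (1)·-0.889 - (1)·2.861) / (-3) = 2.991
  x2 = (2 - (2)·2.722 - (1)·2.861) / (6) = -1.051
  x3 = (5 - (-4)·2.722 - (1)·-0.889) / (6) = 2.796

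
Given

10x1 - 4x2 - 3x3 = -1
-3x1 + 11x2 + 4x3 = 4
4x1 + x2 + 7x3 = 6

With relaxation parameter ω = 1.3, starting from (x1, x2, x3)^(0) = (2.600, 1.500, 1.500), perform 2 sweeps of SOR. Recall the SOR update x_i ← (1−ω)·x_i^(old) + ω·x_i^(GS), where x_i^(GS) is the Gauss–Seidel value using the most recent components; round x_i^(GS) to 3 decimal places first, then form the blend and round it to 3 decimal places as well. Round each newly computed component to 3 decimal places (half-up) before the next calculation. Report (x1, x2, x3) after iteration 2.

(-0.374, 0.297, 1.209)

Iteration 1:
  x1: GS value = (-1 - (-4)·1.500 - (-3)·1.500) / (10) = 0.950;  x1 ← (1−ω)·2.600 + ω·0.950 = 0.455
  x2: GS value = (4 - (-3)·0.455 - (4)·1.500) / (11) = -0.058;  x2 ← (1−ω)·1.500 + ω·-0.058 = -0.525
  x3: GS value = (6 - (4)·0.455 - (1)·-0.525) / (7) = 0.672;  x3 ← (1−ω)·1.500 + ω·0.672 = 0.424
Iteration 2:
  x1: GS value = (-1 - (-4)·-0.525 - (-3)·0.424) / (10) = -0.183;  x1 ← (1−ω)·0.455 + ω·-0.183 = -0.374
  x2: GS value = (4 - (-3)·-0.374 - (4)·0.424) / (11) = 0.107;  x2 ← (1−ω)·-0.525 + ω·0.107 = 0.297
  x3: GS value = (6 - (4)·-0.374 - (1)·0.297) / (7) = 1.028;  x3 ← (1−ω)·0.424 + ω·1.028 = 1.209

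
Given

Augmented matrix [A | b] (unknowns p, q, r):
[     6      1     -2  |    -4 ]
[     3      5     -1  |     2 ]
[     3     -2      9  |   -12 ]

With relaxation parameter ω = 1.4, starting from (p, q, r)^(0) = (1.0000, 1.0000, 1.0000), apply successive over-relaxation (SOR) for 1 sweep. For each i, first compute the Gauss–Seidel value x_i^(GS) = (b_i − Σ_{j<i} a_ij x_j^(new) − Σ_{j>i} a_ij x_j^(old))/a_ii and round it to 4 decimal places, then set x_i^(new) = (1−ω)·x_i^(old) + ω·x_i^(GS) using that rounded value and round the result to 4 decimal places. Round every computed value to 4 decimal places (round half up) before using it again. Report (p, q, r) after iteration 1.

Iteration 1:
  p: GS value = (-4 - (1)·1.0000 - (-2)·1.0000) / (6) = -0.5000;  p ← (1−ω)·1.0000 + ω·-0.5000 = -1.1000
  q: GS value = (2 - (3)·-1.1000 - (-1)·1.0000) / (5) = 1.2600;  q ← (1−ω)·1.0000 + ω·1.2600 = 1.3640
  r: GS value = (-12 - (3)·-1.1000 - (-2)·1.3640) / (9) = -0.6636;  r ← (1−ω)·1.0000 + ω·-0.6636 = -1.3290

(-1.1000, 1.3640, -1.3290)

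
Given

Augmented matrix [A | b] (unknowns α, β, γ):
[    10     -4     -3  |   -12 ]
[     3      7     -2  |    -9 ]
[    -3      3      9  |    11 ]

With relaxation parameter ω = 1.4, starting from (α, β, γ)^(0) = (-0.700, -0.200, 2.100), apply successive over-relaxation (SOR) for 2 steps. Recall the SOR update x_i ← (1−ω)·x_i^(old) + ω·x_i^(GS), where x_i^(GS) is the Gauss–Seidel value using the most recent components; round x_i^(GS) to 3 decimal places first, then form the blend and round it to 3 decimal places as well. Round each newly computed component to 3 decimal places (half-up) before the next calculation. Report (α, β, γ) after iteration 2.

(-1.368, -0.453, 0.959)

Iteration 1:
  α: GS value = (-12 - (-4)·-0.200 - (-3)·2.100) / (10) = -0.650;  α ← (1−ω)·-0.700 + ω·-0.650 = -0.630
  β: GS value = (-9 - (3)·-0.630 - (-2)·2.100) / (7) = -0.416;  β ← (1−ω)·-0.200 + ω·-0.416 = -0.502
  γ: GS value = (11 - (-3)·-0.630 - (3)·-0.502) / (9) = 1.180;  γ ← (1−ω)·2.100 + ω·1.180 = 0.812
Iteration 2:
  α: GS value = (-12 - (-4)·-0.502 - (-3)·0.812) / (10) = -1.157;  α ← (1−ω)·-0.630 + ω·-1.157 = -1.368
  β: GS value = (-9 - (3)·-1.368 - (-2)·0.812) / (7) = -0.467;  β ← (1−ω)·-0.502 + ω·-0.467 = -0.453
  γ: GS value = (11 - (-3)·-1.368 - (3)·-0.453) / (9) = 0.917;  γ ← (1−ω)·0.812 + ω·0.917 = 0.959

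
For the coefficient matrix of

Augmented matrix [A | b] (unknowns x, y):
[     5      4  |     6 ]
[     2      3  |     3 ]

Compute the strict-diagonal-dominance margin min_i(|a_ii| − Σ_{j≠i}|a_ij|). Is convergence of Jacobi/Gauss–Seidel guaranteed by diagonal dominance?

1

row 1: |5| − (4) = 1
row 2: |3| − (2) = 1
minimum over rows = 1 → strictly diagonally dominant (convergence guaranteed)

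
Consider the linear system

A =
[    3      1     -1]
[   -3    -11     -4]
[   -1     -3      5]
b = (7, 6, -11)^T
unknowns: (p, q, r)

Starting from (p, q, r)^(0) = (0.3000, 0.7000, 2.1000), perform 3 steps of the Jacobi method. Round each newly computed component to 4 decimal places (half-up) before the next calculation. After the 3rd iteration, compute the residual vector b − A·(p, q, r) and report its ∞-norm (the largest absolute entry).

0.8071

Iteration 1:
  p = (7 - (1)·0.7000 - (-1)·2.1000) / (3) = 2.8000
  q = (6 - (-3)·0.3000 - (-4)·2.1000) / (-11) = -1.3909
  r = (-11 - (-1)·0.3000 - (-3)·0.7000) / (5) = -1.7200
Iteration 2:
  p = (7 - (1)·-1.3909 - (-1)·-1.7200) / (3) = 2.2236
  q = (6 - (-3)·2.8000 - (-4)·-1.7200) / (-11) = -0.6836
  r = (-11 - (-1)·2.8000 - (-3)·-1.3909) / (5) = -2.4745
Iteration 3:
  p = (7 - (1)·-0.6836 - (-1)·-2.4745) / (3) = 1.7364
  q = (6 - (-3)·2.2236 - (-4)·-2.4745) / (-11) = -0.2521
  r = (-11 - (-1)·2.2236 - (-3)·-0.6836) / (5) = -2.1654
Residual b − A·x = (-0.1225, -0.2255, 0.8071); ∞-norm = 0.8071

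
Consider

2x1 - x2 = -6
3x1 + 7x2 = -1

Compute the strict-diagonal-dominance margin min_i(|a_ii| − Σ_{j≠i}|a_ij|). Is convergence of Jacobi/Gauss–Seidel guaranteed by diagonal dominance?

1

row 1: |2| − (1) = 1
row 2: |7| − (3) = 4
minimum over rows = 1 → strictly diagonally dominant (convergence guaranteed)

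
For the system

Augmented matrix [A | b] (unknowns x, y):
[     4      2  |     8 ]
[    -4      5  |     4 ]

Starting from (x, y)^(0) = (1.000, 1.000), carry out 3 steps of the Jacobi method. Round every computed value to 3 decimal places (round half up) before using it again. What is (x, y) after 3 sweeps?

(1.000, 1.760)

Iteration 1:
  x = (8 - (2)·1.000) / (4) = 1.500
  y = (4 - (-4)·1.000) / (5) = 1.600
Iteration 2:
  x = (8 - (2)·1.600) / (4) = 1.200
  y = (4 - (-4)·1.500) / (5) = 2.000
Iteration 3:
  x = (8 - (2)·2.000) / (4) = 1.000
  y = (4 - (-4)·1.200) / (5) = 1.760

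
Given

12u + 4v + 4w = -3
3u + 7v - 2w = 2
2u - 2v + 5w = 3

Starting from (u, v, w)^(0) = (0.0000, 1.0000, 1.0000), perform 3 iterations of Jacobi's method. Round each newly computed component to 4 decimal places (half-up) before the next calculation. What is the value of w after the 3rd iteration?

Iteration 1:
  u = (-3 - (4)·1.0000 - (4)·1.0000) / (12) = -0.9167
  v = (2 - (3)·0.0000 - (-2)·1.0000) / (7) = 0.5714
  w = (3 - (2)·0.0000 - (-2)·1.0000) / (5) = 1.0000
Iteration 2:
  u = (-3 - (4)·0.5714 - (4)·1.0000) / (12) = -0.7738
  v = (2 - (3)·-0.9167 - (-2)·1.0000) / (7) = 0.9643
  w = (3 - (2)·-0.9167 - (-2)·0.5714) / (5) = 1.1952
Iteration 3:
  u = (-3 - (4)·0.9643 - (4)·1.1952) / (12) = -0.9698
  v = (2 - (3)·-0.7738 - (-2)·1.1952) / (7) = 0.9588
  w = (3 - (2)·-0.7738 - (-2)·0.9643) / (5) = 1.2952

1.2952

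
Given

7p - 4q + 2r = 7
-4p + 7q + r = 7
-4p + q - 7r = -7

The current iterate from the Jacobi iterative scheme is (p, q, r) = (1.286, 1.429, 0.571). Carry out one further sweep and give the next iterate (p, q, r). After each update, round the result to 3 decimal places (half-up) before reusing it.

(1.653, 1.653, 0.469)

One sweep:
  p = (7 - (-4)·1.429 - (2)·0.571) / (7) = 1.653
  q = (7 - (-4)·1.286 - (1)·0.571) / (7) = 1.653
  r = (-7 - (-4)·1.286 - (1)·1.429) / (-7) = 0.469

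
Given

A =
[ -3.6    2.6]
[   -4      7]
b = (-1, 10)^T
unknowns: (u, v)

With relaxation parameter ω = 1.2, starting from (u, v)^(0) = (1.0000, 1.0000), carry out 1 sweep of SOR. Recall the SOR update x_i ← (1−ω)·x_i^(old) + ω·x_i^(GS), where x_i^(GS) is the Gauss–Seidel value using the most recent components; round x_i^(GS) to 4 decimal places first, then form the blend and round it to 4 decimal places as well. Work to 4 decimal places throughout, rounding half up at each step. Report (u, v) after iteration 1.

Iteration 1:
  u: GS value = (-1 - (2.6)·1.0000) / (-3.6) = 1.0000;  u ← (1−ω)·1.0000 + ω·1.0000 = 1.0000
  v: GS value = (10 - (-4)·1.0000) / (7) = 2.0000;  v ← (1−ω)·1.0000 + ω·2.0000 = 2.2000

(1.0000, 2.2000)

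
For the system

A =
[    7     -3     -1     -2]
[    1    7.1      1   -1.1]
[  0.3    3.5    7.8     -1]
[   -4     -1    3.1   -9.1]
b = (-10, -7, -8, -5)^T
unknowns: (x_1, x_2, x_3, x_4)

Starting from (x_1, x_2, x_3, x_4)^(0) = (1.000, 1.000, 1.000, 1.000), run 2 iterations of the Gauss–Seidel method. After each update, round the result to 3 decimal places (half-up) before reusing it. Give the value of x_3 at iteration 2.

-0.611

Iteration 1:
  x_1 = (-10 - (-3)·1.000 - (-1)·1.000 - (-2)·1.000) / (7) = -0.571
  x_2 = (-7 - (1)·-0.571 - (1)·1.000 - (-1.1)·1.000) / (7.1) = -0.891
  x_3 = (-8 - (0.3)·-0.571 - (3.5)·-0.891 - (-1)·1.000) / (7.8) = -0.476
  x_4 = (-5 - (-4)·-0.571 - (-1)·-0.891 - (3.1)·-0.476) / (-9.1) = 0.736
Iteration 2:
  x_1 = (-10 - (-3)·-0.891 - (-1)·-0.476 - (-2)·0.736) / (7) = -1.668
  x_2 = (-7 - (1)·-1.668 - (1)·-0.476 - (-1.1)·0.736) / (7.1) = -0.570
  x_3 = (-8 - (0.3)·-1.668 - (3.5)·-0.570 - (-1)·0.736) / (7.8) = -0.611
  x_4 = (-5 - (-4)·-1.668 - (-1)·-0.570 - (3.1)·-0.611) / (-9.1) = 1.137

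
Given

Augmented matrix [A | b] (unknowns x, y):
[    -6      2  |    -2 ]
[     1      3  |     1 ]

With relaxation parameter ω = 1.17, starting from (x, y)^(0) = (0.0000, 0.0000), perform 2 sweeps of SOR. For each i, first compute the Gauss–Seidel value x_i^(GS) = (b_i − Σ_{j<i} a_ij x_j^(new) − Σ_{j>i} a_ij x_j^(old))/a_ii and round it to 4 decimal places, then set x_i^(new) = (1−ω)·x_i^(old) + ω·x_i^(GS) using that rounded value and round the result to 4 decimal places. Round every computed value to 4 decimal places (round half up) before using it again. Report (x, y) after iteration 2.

Iteration 1:
  x: GS value = (-2 - (2)·0.0000) / (-6) = 0.3333;  x ← (1−ω)·0.0000 + ω·0.3333 = 0.3900
  y: GS value = (1 - (1)·0.3900) / (3) = 0.2033;  y ← (1−ω)·0.0000 + ω·0.2033 = 0.2379
Iteration 2:
  x: GS value = (-2 - (2)·0.2379) / (-6) = 0.4126;  x ← (1−ω)·0.3900 + ω·0.4126 = 0.4164
  y: GS value = (1 - (1)·0.4164) / (3) = 0.1945;  y ← (1−ω)·0.2379 + ω·0.1945 = 0.1871

(0.4164, 0.1871)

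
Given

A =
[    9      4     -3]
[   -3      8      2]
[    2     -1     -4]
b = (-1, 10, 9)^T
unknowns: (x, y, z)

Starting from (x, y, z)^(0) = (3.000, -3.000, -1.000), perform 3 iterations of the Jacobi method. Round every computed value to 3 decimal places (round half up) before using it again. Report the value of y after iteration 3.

Iteration 1:
  x = (-1 - (4)·-3.000 - (-3)·-1.000) / (9) = 0.889
  y = (10 - (-3)·3.000 - (2)·-1.000) / (8) = 2.625
  z = (9 - (2)·3.000 - (-1)·-3.000) / (-4) = 0.000
Iteration 2:
  x = (-1 - (4)·2.625 - (-3)·0.000) / (9) = -1.278
  y = (10 - (-3)·0.889 - (2)·0.000) / (8) = 1.583
  z = (9 - (2)·0.889 - (-1)·2.625) / (-4) = -2.462
Iteration 3:
  x = (-1 - (4)·1.583 - (-3)·-2.462) / (9) = -1.635
  y = (10 - (-3)·-1.278 - (2)·-2.462) / (8) = 1.386
  z = (9 - (2)·-1.278 - (-1)·1.583) / (-4) = -3.285

1.386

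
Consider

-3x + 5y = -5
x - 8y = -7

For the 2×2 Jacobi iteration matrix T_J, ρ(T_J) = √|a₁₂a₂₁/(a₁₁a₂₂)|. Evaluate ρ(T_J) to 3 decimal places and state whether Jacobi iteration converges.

a₁₂a₂₁/(a₁₁a₂₂) = (5)·(1) / ((-3)·(-8)) = 0.208333
ρ = √|0.208333| = √0.208333 = 0.456
ρ < 1, so Jacobi converges

0.456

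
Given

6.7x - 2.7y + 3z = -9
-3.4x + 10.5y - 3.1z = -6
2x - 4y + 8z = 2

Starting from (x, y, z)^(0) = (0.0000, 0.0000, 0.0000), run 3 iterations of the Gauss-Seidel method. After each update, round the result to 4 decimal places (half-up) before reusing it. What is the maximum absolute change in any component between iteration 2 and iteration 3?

Iteration 1:
  x = (-9 - (-2.7)·0.0000 - (3)·0.0000) / (6.7) = -1.3433
  y = (-6 - (-3.4)·-1.3433 - (-3.1)·0.0000) / (10.5) = -1.0064
  z = (2 - (2)·-1.3433 - (-4)·-1.0064) / (8) = 0.0826
Iteration 2:
  x = (-9 - (-2.7)·-1.0064 - (3)·0.0826) / (6.7) = -1.7858
  y = (-6 - (-3.4)·-1.7858 - (-3.1)·0.0826) / (10.5) = -1.1253
  z = (2 - (2)·-1.7858 - (-4)·-1.1253) / (8) = 0.1338
Iteration 3:
  x = (-9 - (-2.7)·-1.1253 - (3)·0.1338) / (6.7) = -1.8567
  y = (-6 - (-3.4)·-1.8567 - (-3.1)·0.1338) / (10.5) = -1.1331
  z = (2 - (2)·-1.8567 - (-4)·-1.1331) / (8) = 0.1476
Change: (-0.0709, -0.0078, 0.0138) → max |·| = 0.0709

0.0709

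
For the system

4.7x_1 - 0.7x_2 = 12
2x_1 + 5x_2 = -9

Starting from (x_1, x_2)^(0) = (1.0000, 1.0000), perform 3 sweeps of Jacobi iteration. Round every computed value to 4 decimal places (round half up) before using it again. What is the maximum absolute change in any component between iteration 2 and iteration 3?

0.1906

Iteration 1:
  x_1 = (12 - (-0.7)·1.0000) / (4.7) = 2.7021
  x_2 = (-9 - (2)·1.0000) / (5) = -2.2000
Iteration 2:
  x_1 = (12 - (-0.7)·-2.2000) / (4.7) = 2.2255
  x_2 = (-9 - (2)·2.7021) / (5) = -2.8808
Iteration 3:
  x_1 = (12 - (-0.7)·-2.8808) / (4.7) = 2.1241
  x_2 = (-9 - (2)·2.2255) / (5) = -2.6902
Change: (-0.1014, 0.1906) → max |·| = 0.1906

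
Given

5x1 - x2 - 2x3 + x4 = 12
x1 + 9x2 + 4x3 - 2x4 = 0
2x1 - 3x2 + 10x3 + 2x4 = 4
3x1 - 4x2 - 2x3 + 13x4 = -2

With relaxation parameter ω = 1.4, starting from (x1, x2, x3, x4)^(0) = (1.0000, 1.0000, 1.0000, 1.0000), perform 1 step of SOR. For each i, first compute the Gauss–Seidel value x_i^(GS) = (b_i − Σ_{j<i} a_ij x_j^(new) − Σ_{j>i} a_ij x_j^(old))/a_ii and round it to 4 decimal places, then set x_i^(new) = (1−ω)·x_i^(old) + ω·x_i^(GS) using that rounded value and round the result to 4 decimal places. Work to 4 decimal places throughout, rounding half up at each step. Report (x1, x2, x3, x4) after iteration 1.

Iteration 1:
  x1: GS value = (12 - (-1)·1.0000 - (-2)·1.0000 - (1)·1.0000) / (5) = 2.8000;  x1 ← (1−ω)·1.0000 + ω·2.8000 = 3.5200
  x2: GS value = (0 - (1)·3.5200 - (4)·1.0000 - (-2)·1.0000) / (9) = -0.6133;  x2 ← (1−ω)·1.0000 + ω·-0.6133 = -1.2586
  x3: GS value = (4 - (2)·3.5200 - (-3)·-1.2586 - (2)·1.0000) / (10) = -0.8816;  x3 ← (1−ω)·1.0000 + ω·-0.8816 = -1.6342
  x4: GS value = (-2 - (3)·3.5200 - (-4)·-1.2586 - (-2)·-1.6342) / (13) = -1.6048;  x4 ← (1−ω)·1.0000 + ω·-1.6048 = -2.6467

(3.5200, -1.2586, -1.6342, -2.6467)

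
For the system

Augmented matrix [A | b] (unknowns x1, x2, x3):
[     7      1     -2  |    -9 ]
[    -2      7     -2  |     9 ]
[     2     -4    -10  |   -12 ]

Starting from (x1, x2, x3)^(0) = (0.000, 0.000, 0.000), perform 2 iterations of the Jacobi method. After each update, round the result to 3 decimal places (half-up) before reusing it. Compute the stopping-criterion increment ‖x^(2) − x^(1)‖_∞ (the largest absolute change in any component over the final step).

0.772

Iteration 1:
  x1 = (-9 - (1)·0.000 - (-2)·0.000) / (7) = -1.286
  x2 = (9 - (-2)·0.000 - (-2)·0.000) / (7) = 1.286
  x3 = (-12 - (2)·0.000 - (-4)·0.000) / (-10) = 1.200
Iteration 2:
  x1 = (-9 - (1)·1.286 - (-2)·1.200) / (7) = -1.127
  x2 = (9 - (-2)·-1.286 - (-2)·1.200) / (7) = 1.261
  x3 = (-12 - (2)·-1.286 - (-4)·1.286) / (-10) = 0.428
Change: (0.159, -0.025, -0.772) → max |·| = 0.772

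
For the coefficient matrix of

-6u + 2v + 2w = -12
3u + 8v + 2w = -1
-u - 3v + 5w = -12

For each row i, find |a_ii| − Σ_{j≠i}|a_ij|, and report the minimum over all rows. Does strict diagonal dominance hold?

1

row 1: |-6| − (2+2) = 2
row 2: |8| − (3+2) = 3
row 3: |5| − (1+3) = 1
minimum over rows = 1 → strictly diagonally dominant (convergence guaranteed)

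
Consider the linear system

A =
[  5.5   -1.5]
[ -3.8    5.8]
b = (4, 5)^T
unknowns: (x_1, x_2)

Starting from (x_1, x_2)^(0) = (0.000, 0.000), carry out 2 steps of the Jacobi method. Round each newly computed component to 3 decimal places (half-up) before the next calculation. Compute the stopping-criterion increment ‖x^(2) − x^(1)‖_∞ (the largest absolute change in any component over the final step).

Iteration 1:
  x_1 = (4 - (-1.5)·0.000) / (5.5) = 0.727
  x_2 = (5 - (-3.8)·0.000) / (5.8) = 0.862
Iteration 2:
  x_1 = (4 - (-1.5)·0.862) / (5.5) = 0.962
  x_2 = (5 - (-3.8)·0.727) / (5.8) = 1.338
Change: (0.235, 0.476) → max |·| = 0.476

0.476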